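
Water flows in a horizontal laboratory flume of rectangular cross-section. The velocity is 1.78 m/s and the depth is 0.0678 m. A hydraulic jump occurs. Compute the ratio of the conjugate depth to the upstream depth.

Fr₁ = V₁/√(g·y₁) = 1.78/√(9.81×0.0678) = 2.18.
From the momentum equation for a rectangular channel, y₂/y₁ = ½[√(1 + 8Fr₁²) − 1] = ½[√39.11 − 1] = 2.63.

y₂/y₁ = 2.63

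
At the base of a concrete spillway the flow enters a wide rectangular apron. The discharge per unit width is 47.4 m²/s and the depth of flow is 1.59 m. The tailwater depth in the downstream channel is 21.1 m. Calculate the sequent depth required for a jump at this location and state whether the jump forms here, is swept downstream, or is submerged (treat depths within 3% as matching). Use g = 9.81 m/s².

V₁ = q/y₁ = 47.4/1.59 = 29.8 m/s. Fr₁ = V₁/√(g·y₁) = 29.8/√(9.81×1.59) = 7.55.
Sequent-depth ratio: y₂/y₁ = ½[√(1 + 8Fr₁²) − 1] = ½[√456.8 − 1] = 10.2.
y₂ = 10.2 × 1.59 = 16.2 m.
Tailwater y_tw = 21.1 m: y_tw > y₂, so the jump is submerged.

y₂ = 16.2 m; the jump is submerged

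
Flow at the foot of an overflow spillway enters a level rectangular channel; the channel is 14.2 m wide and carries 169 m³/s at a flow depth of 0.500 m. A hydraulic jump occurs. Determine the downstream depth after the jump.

q = Q/b = 169/14.2 = 11.9 m²/s; V₁ = q/y₁ = 23.8 m/s. Fr₁ = V₁/√(g·y₁) = 10.7.
By Bélanger, y₂/y₁ = ½[√(1 + 8Fr₁²) − 1] = ½[√925.1 − 1] = 14.7.
y₂ = 14.7 × 0.500 = 7.35 m.

y₂ = 7.35 m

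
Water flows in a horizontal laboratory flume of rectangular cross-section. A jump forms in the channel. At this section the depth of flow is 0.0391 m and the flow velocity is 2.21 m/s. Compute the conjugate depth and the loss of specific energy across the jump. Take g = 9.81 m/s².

y₂ = 0.179 m; ΔE = 0.0974 m

Fr₁ = V₁/√(g·y₁) = 2.21/√(9.81×0.0391) = 3.57.
From the momentum equation for a rectangular channel, y₂/y₁ = ½[√(1 + 8Fr₁²) − 1] = ½[√102.9 − 1] = 4.57.
y₂ = 4.57 × 0.0391 = 0.179 m.
Head loss: ΔE = (y₂ − y₁)³/(4y₁y₂) = (0.179 − 0.0391)³/(4×0.0391×0.179) = 0.00272/0.0280 = 0.0974 m.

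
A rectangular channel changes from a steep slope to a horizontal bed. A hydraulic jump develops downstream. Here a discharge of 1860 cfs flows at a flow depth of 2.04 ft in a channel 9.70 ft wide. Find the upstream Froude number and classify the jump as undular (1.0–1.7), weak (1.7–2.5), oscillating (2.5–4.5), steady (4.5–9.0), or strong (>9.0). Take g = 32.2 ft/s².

q = Q/b = 1860/9.70 = 192 ft²/s; V₁ = q/y₁ = 94.0 ft/s. Fr₁ = V₁/√(g·y₁) = 11.6.
Fr₁ = 11.6 lies in the strong range.

Fr₁ = 11.6; strong jump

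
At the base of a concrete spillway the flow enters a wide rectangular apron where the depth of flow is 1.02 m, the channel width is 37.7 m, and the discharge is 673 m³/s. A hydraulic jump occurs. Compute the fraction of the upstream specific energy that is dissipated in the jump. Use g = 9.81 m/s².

q = Q/b = 673/37.7 = 17.9 m²/s; V₁ = q/y₁ = 17.5 m/s. Fr₁ = V₁/√(g·y₁) = 5.53.
Sequent-depth ratio: y₂/y₁ = ½[√(1 + 8Fr₁²) − 1] = ½[√245.9 − 1] = 7.34.
y₂ = 7.34 × 1.02 = 7.49 m.
E₁ = y₁ + V₁²/2g = 16.6 m. ΔE = (y₂ − y₁)³/(4y₁y₂) = 8.85 m. ΔE/E₁ = 8.85/16.6 = 0.532.

ΔE/E₁ = 0.532 (53.2%)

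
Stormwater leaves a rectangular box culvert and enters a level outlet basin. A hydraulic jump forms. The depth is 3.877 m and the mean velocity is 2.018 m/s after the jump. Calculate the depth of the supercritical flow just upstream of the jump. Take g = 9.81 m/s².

y₁ = 0.7028 m

Fr₂ = V₂/√(g·y₂) = 2.018/√(9.81×3.877) = 0.3272.
From the momentum equation (using Fr₂), y₁/y₂ = ½[√(1 + 8Fr₂²) − 1] = ½[√1.8566 − 1] = 0.1813.
y₁ = 0.1813 × 3.877 = 0.7028 m.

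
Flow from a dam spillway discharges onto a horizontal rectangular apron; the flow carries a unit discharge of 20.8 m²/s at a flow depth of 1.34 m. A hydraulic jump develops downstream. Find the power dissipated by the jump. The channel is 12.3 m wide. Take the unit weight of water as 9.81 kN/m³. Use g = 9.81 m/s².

P = 14443 kW

V₁ = q/y₁ = 20.8/1.34 = 15.5 m/s. Fr₁ = V₁/√(g·y₁) = 15.5/√(9.81×1.34) = 4.28.
Bélanger equation: y₂/y₁ = ½[√(1 + 8Fr₁²) − 1] = ½[√147.6 − 1] = 5.58.
y₂ = 5.58 × 1.34 = 7.47 m.
V₂ = q/y₂ = 20.8/7.47 = 2.78 m/s. E₁ = y₁ + V₁²/2g = 13.6 m; E₂ = y₂ + V₂²/2g = 7.87 m. ΔE = E₁ − E₂ = 5.75 m.
Q = q·b = 20.8 × 12.3 = 256 m³/s. P = γ·Q·ΔE = 9.81 × 256 × 5.75 = 14443 kW.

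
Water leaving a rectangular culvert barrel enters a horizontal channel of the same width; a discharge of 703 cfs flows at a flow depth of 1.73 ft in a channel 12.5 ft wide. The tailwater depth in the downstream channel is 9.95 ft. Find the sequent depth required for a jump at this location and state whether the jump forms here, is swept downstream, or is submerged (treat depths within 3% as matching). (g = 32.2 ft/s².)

q = Q/b = 703/12.5 = 56.2 ft²/s; V₁ = q/y₁ = 32.5 ft/s. Fr₁ = V₁/√(g·y₁) = 4.36.
Conjugate-depth relation: y₂/y₁ = ½[√(1 + 8Fr₁²) − 1] = ½[√152.8 − 1] = 5.68.
y₂ = 5.68 × 1.73 = 9.83 ft.
Tailwater y_tw = 9.95 ft: y_tw ≈ y₂, so the jump forms here.

y₂ = 9.83 ft; the jump forms here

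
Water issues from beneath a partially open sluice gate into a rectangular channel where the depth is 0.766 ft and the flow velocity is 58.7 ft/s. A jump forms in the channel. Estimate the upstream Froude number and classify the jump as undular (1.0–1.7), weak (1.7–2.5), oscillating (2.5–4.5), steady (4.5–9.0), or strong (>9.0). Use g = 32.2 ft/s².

Fr₁ = 11.8; strong jump

Fr₁ = V₁/√(g·y₁) = 58.7/√(32.2×0.766) = 11.8.
Fr₁ = 11.8 lies in the strong range.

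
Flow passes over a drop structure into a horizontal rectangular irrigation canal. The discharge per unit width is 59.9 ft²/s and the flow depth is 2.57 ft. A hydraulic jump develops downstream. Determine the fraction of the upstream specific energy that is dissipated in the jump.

V₁ = q/y₁ = 59.9/2.57 = 23.3 ft/s. Fr₁ = V₁/√(g·y₁) = 23.3/√(32.2×2.57) = 2.56.
By Bélanger, y₂/y₁ = ½[√(1 + 8Fr₁²) − 1] = ½[√53.52 − 1] = 3.16.
y₂ = 3.16 × 2.57 = 8.12 ft.
E₁ = y₁ + V₁²/2g = 11.0 ft. ΔE = (y₂ − y₁)³/(4y₁y₂) = 2.04 ft. ΔE/E₁ = 2.04/11.0 = 0.186.

ΔE/E₁ = 0.186 (18.6%)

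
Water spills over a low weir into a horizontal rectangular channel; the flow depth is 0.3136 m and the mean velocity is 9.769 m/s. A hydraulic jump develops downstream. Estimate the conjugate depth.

Fr₁ = V₁/√(g·y₁) = 9.769/√(9.81×0.3136) = 5.570.
Sequent-depth ratio: y₂/y₁ = ½[√(1 + 8Fr₁²) − 1] = ½[√249.17 − 1] = 7.393.
y₂ = 7.393 × 0.3136 = 2.318 m.

y₂ = 2.318 m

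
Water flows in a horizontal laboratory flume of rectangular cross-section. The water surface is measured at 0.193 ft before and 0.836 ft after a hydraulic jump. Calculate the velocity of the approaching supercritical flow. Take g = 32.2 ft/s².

V₁ = 8.47 ft/s

For a rectangular channel the momentum equation gives q² = ½·g·y₁·y₂·(y₁ + y₂) = ½×32.2×0.193×0.836×1.03 = 2.67.
q = √2.67 = 1.63 ft²/s.
V₁ = q/y₁ = 1.63/0.193 = 8.47 ft/s.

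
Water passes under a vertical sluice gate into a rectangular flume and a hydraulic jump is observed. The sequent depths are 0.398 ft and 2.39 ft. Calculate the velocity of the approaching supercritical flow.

V₁ = 16.4 ft/s

For a rectangular channel the momentum equation gives q² = ½·g·y₁·y₂·(y₁ + y₂) = ½×32.2×0.398×2.39×2.79 = 42.7.
q = √42.7 = 6.53 ft²/s.
V₁ = q/y₁ = 6.53/0.398 = 16.4 ft/s.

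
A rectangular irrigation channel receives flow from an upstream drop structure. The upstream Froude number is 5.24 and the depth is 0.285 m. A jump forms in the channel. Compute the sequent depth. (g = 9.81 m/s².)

Fr₁ = 5.24 (given).
By Bélanger, y₂/y₁ = ½[√(1 + 8Fr₁²) − 1] = ½[√220.7 − 1] = 6.93.
y₂ = 6.93 × 0.285 = 1.97 m.

y₂ = 1.97 m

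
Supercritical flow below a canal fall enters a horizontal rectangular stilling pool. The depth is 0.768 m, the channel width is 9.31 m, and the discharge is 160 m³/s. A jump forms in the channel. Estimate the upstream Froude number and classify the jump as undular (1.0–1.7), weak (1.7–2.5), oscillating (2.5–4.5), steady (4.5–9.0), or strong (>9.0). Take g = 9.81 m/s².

q = Q/b = 160/9.31 = 17.2 m²/s; V₁ = q/y₁ = 22.4 m/s. Fr₁ = V₁/√(g·y₁) = 8.15.
Fr₁ = 8.15 lies in the steady range.

Fr₁ = 8.15; steady jump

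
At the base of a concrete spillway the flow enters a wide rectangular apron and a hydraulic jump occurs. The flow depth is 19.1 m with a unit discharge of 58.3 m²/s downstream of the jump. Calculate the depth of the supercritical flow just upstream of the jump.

y₁ = 1.74 m

V₂ = q/y₂ = 58.3/19.1 = 3.05 m/s; Fr₂ = V₂/√(g·y₂) = 0.223.
The Bélanger relation is symmetric: y₁/y₂ = ½[√(1 + 8Fr₂²) − 1] = ½[√1.398 − 1] = 0.0911.
y₁ = 0.0911 × 19.1 = 1.74 m.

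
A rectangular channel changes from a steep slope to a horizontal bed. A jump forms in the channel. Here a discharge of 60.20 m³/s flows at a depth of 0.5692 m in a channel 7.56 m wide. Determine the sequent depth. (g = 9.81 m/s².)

y₂ = 4.490 m

q = Q/b = 60.20/7.56 = 7.963 m²/s; V₁ = q/y₁ = 13.99 m/s. Fr₁ = V₁/√(g·y₁) = 5.920.
Conjugate-depth relation: y₂/y₁ = ½[√(1 + 8Fr₁²) − 1] = ½[√281.40 − 1] = 7.887.
y₂ = 7.887 × 0.5692 = 4.490 m.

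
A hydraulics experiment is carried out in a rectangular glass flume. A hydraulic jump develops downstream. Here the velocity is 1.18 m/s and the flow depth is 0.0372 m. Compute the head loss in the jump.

ΔE = 0.00901 m

Fr₁ = V₁/√(g·y₁) = 1.18/√(9.81×0.0372) = 1.95.
From the momentum equation for a rectangular channel, y₂/y₁ = ½[√(1 + 8Fr₁²) − 1] = ½[√31.52 − 1] = 2.31.
y₂ = 2.31 × 0.0372 = 0.0858 m.
Head loss: ΔE = (y₂ − y₁)³/(4y₁y₂) = (0.0858 − 0.0372)³/(4×0.0372×0.0858) = 0.000115/0.0128 = 0.00901 m.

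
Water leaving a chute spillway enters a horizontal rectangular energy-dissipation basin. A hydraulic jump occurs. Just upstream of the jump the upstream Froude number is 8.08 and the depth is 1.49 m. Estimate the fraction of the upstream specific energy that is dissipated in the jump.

ΔE/E₁ = 0.667 (66.7%)

Fr₁ = 8.08 (given).
By Bélanger, y₂/y₁ = ½[√(1 + 8Fr₁²) − 1] = ½[√523.3 − 1] = 10.9.
y₂ = 10.9 × 1.49 = 16.3 m.
E₁ = y₁(1 + Fr₁²/2) = 1.49×(1 + 8.08²/2) = 50.1 m. ΔE = (y₂ − y₁)³/(4y₁y₂) = 33.4 m. ΔE/E₁ = 33.4/50.1 = 0.667.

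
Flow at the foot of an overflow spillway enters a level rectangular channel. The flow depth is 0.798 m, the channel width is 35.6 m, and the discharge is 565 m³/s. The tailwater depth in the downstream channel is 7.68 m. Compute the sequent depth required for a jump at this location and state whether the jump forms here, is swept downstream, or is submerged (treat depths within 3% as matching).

q = Q/b = 565/35.6 = 15.9 m²/s; V₁ = q/y₁ = 19.9 m/s. Fr₁ = V₁/√(g·y₁) = 7.11.
From the momentum equation for a rectangular channel, y₂/y₁ = ½[√(1 + 8Fr₁²) − 1] = ½[√405.2 − 1] = 9.56.
y₂ = 9.56 × 0.798 = 7.63 m.
Tailwater y_tw = 7.68 m: y_tw ≈ y₂, so the jump forms here.

y₂ = 7.63 m; the jump forms here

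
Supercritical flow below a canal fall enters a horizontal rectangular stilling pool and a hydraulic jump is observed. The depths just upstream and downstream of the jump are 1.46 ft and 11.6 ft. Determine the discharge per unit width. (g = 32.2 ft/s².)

q = 59.7 ft²/s

For a rectangular channel the momentum equation gives q² = ½·g·y₁·y₂·(y₁ + y₂) = ½×32.2×1.46×11.6×13.1 = 3561.
q = √3561 = 59.7 ft²/s.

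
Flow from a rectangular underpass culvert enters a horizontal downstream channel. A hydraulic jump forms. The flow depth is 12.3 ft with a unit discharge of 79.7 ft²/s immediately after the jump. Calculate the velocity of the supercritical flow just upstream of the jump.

V₂ = q/y₂ = 79.7/12.3 = 6.48 ft/s; Fr₂ = V₂/√(g·y₂) = 0.326.
The Bélanger relation is symmetric: y₁/y₂ = ½[√(1 + 8Fr₂²) − 1] = ½[√1.848 − 1] = 0.180.
y₁ = 0.180 × 12.3 = 2.21 ft.
V₁ = q/y₁ = 79.7/2.21 = 36.1 ft/s.

V₁ = 36.1 ft/s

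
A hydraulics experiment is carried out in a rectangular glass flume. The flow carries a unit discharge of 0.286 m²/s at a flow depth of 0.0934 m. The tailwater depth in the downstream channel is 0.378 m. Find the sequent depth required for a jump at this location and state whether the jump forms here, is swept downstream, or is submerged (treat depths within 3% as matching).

V₁ = q/y₁ = 0.286/0.0934 = 3.06 m/s. Fr₁ = V₁/√(g·y₁) = 3.06/√(9.81×0.0934) = 3.20.
By Bélanger, y₂/y₁ = ½[√(1 + 8Fr₁²) − 1] = ½[√82.87 − 1] = 4.05.
y₂ = 4.05 × 0.0934 = 0.378 m.
Tailwater y_tw = 0.378 m: y_tw ≈ y₂, so the jump forms here.

y₂ = 0.378 m; the jump forms here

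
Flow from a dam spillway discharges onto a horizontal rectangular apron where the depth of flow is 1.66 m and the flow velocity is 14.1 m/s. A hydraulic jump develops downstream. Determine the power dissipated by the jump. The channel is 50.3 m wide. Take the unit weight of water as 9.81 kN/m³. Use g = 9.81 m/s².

Fr₁ = V₁/√(g·y₁) = 14.1/√(9.81×1.66) = 3.49.
Bélanger equation: y₂/y₁ = ½[√(1 + 8Fr₁²) − 1] = ½[√98.67 − 1] = 4.47.
y₂ = 4.47 × 1.66 = 7.41 m.
Head loss: ΔE = (y₂ − y₁)³/(4y₁y₂) = (7.41 − 1.66)³/(4×1.66×7.41) = 191/49.2 = 3.87 m.
q = V₁·y₁ = 14.1 × 1.66 = 23.4 m²/s. Q = q·b = 23.4 × 50.3 = 1177 m³/s. P = γ·Q·ΔE = 9.81 × 1177 × 3.87 = 44703 kW.

P = 44703 kW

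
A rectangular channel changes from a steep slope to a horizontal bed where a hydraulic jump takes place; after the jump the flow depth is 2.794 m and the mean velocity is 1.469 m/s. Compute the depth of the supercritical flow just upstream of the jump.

Fr₂ = V₂/√(g·y₂) = 1.469/√(9.81×2.794) = 0.2806.
The Bélanger relation is symmetric: y₁/y₂ = ½[√(1 + 8Fr₂²) − 1] = ½[√1.6299 − 1] = 0.1383.
y₁ = 0.1383 × 2.794 = 0.3865 m.

y₁ = 0.3865 m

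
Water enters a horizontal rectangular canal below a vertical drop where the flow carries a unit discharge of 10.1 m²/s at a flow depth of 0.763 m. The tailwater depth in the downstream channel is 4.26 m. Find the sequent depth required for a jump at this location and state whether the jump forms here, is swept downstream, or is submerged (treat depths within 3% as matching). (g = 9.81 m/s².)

y₂ = 4.85 m; the jump is swept downstream

V₁ = q/y₁ = 10.1/0.763 = 13.2 m/s. Fr₁ = V₁/√(g·y₁) = 13.2/√(9.81×0.763) = 4.84.
By Bélanger, y₂/y₁ = ½[√(1 + 8Fr₁²) − 1] = ½[√188.3 − 1] = 6.36.
y₂ = 6.36 × 0.763 = 4.85 m.
Tailwater y_tw = 4.26 m: y_tw < y₂, so the jump is swept downstream.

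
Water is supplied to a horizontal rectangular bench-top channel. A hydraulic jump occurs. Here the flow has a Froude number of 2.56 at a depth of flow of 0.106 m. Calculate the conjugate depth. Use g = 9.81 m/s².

Fr₁ = 2.56 (given).
Conjugate-depth relation: y₂/y₁ = ½[√(1 + 8Fr₁²) − 1] = ½[√53.43 − 1] = 3.15.
y₂ = 3.15 × 0.106 = 0.334 m.

y₂ = 0.334 m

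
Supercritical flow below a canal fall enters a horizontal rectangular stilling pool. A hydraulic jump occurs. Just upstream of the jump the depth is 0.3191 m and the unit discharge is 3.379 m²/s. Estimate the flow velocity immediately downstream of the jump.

V₁ = q/y₁ = 3.379/0.3191 = 10.59 m/s. Fr₁ = V₁/√(g·y₁) = 10.59/√(9.81×0.3191) = 5.985.
Sequent-depth ratio: y₂/y₁ = ½[√(1 + 8Fr₁²) − 1] = ½[√287.56 − 1] = 7.979.
y₂ = 7.979 × 0.3191 = 2.546 m.
V₂ = q/y₂ = 3.379/2.546 = 1.327 m/s.

V₂ = 1.327 m/s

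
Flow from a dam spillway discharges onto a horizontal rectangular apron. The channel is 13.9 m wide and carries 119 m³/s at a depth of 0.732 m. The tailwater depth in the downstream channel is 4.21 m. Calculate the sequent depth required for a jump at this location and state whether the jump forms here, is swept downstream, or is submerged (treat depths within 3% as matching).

q = Q/b = 119/13.9 = 8.56 m²/s; V₁ = q/y₁ = 11.7 m/s. Fr₁ = V₁/√(g·y₁) = 4.36.
By Bélanger, y₂/y₁ = ½[√(1 + 8Fr₁²) − 1] = ½[√153.4 − 1] = 5.69.
y₂ = 5.69 × 0.732 = 4.17 m.
Tailwater y_tw = 4.21 m: y_tw ≈ y₂, so the jump forms here.

y₂ = 4.17 m; the jump forms here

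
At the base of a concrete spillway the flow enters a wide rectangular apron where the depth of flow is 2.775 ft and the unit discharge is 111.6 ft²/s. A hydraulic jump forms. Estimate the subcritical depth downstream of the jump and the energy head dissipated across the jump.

V₁ = q/y₁ = 111.6/2.775 = 40.22 ft/s. Fr₁ = V₁/√(g·y₁) = 40.22/√(32.2×2.775) = 4.254.
Sequent-depth ratio: y₂/y₁ = ½[√(1 + 8Fr₁²) − 1] = ½[√145.80 − 1] = 5.537.
y₂ = 5.537 × 2.775 = 15.37 ft.
V₂ = q/y₂ = 111.6/15.37 = 7.263 ft/s. E₁ = y₁ + V₁²/2g = 27.89 ft; E₂ = y₂ + V₂²/2g = 16.19 ft. ΔE = E₁ − E₂ = 11.70 ft.

y₂ = 15.37 ft; ΔE = 11.70 ft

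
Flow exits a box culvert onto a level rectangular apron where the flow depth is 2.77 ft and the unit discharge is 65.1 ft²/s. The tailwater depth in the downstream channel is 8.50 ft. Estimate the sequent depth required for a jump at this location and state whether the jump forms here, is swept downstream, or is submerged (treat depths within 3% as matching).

V₁ = q/y₁ = 65.1/2.77 = 23.5 ft/s. Fr₁ = V₁/√(g·y₁) = 23.5/√(32.2×2.77) = 2.49.
Sequent-depth ratio: y₂/y₁ = ½[√(1 + 8Fr₁²) − 1] = ½[√50.54 − 1] = 3.05.
y₂ = 3.05 × 2.77 = 8.46 ft.
Tailwater y_tw = 8.50 ft: y_tw ≈ y₂, so the jump forms here.

y₂ = 8.46 ft; the jump forms here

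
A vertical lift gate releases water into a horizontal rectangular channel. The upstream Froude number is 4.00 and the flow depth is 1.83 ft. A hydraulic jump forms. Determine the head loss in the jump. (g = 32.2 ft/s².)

Fr₁ = 4.00 (given).
Bélanger equation: y₂/y₁ = ½[√(1 + 8Fr₁²) − 1] = ½[√129.0 − 1] = 5.18.
y₂ = 5.18 × 1.83 = 9.48 ft.
Head loss: ΔE = (y₂ − y₁)³/(4y₁y₂) = (9.48 − 1.83)³/(4×1.83×9.48) = 447/69.4 = 6.45 ft.

ΔE = 6.45 ft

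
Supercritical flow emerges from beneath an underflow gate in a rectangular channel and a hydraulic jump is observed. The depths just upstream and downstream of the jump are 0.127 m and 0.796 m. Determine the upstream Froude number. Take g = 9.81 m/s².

Fr₁ = 4.77

For a rectangular channel the momentum equation gives q² = ½·g·y₁·y₂·(y₁ + y₂) = ½×9.81×0.127×0.796×0.923 = 0.458.
q = √0.458 = 0.677 m²/s.
V₁ = q/y₁ = 5.33 m/s; Fr₁ = V₁/√(g·y₁) = 4.77.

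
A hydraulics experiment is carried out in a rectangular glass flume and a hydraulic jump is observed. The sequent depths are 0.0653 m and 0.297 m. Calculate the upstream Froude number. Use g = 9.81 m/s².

Fr₁ = 3.55

For a rectangular channel the momentum equation gives q² = ½·g·y₁·y₂·(y₁ + y₂) = ½×9.81×0.0653×0.297×0.362 = 0.0345.
q = √0.0345 = 0.186 m²/s.
V₁ = q/y₁ = 2.84 m/s; Fr₁ = V₁/√(g·y₁) = 3.55.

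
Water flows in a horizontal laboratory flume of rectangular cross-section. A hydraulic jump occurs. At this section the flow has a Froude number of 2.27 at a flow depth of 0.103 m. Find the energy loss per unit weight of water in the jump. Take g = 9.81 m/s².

ΔE = 0.0501 m

Fr₁ = 2.27 (given).
By Bélanger, y₂/y₁ = ½[√(1 + 8Fr₁²) − 1] = ½[√42.22 − 1] = 2.75.
y₂ = 2.75 × 0.103 = 0.283 m.
Head loss: ΔE = (y₂ − y₁)³/(4y₁y₂) = (0.283 − 0.103)³/(4×0.103×0.283) = 0.00585/0.117 = 0.0501 m.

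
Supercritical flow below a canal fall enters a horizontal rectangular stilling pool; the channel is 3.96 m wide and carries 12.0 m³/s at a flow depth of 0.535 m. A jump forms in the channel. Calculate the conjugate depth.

q = Q/b = 12.0/3.96 = 3.03 m²/s; V₁ = q/y₁ = 5.66 m/s. Fr₁ = V₁/√(g·y₁) = 2.47.
Conjugate-depth relation: y₂/y₁ = ½[√(1 + 8Fr₁²) − 1] = ½[√49.90 − 1] = 3.03.
y₂ = 3.03 × 0.535 = 1.62 m.

y₂ = 1.62 m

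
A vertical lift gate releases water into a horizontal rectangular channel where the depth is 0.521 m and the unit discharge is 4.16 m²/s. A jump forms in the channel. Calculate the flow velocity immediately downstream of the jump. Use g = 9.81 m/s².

V₂ = 1.77 m/s

V₁ = q/y₁ = 4.16/0.521 = 7.98 m/s. Fr₁ = V₁/√(g·y₁) = 7.98/√(9.81×0.521) = 3.53.
Bélanger equation: y₂/y₁ = ½[√(1 + 8Fr₁²) − 1] = ½[√100.8 − 1] = 4.52.
y₂ = 4.52 × 0.521 = 2.35 m.
V₂ = q/y₂ = 4.16/2.35 = 1.77 m/s.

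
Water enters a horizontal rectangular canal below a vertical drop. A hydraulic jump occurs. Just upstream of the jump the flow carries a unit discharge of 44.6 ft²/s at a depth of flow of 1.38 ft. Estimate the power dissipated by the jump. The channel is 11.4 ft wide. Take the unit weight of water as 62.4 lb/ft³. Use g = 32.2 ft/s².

V₁ = q/y₁ = 44.6/1.38 = 32.3 ft/s. Fr₁ = V₁/√(g·y₁) = 32.3/√(32.2×1.38) = 4.85.
Conjugate-depth relation: y₂/y₁ = ½[√(1 + 8Fr₁²) − 1] = ½[√189.0 − 1] = 6.37.
y₂ = 6.37 × 1.38 = 8.80 ft.
Head loss: ΔE = (y₂ − y₁)³/(4y₁y₂) = (8.80 − 1.38)³/(4×1.38×8.80) = 408/48.6 = 8.40 ft.
Q = q·b = 44.6 × 11.4 = 508 cfs. P = γ·Q·ΔE/550 = 62.4 × 508 × 8.40 / 550 = 485 hp.

P = 485 hp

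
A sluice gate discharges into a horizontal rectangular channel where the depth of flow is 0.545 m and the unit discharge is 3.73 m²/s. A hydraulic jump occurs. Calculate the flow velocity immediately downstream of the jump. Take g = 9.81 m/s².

V₂ = 1.84 m/s

V₁ = q/y₁ = 3.73/0.545 = 6.84 m/s. Fr₁ = V₁/√(g·y₁) = 6.84/√(9.81×0.545) = 2.96.
Bélanger equation: y₂/y₁ = ½[√(1 + 8Fr₁²) − 1] = ½[√71.09 − 1] = 3.72.
y₂ = 3.72 × 0.545 = 2.03 m.
V₂ = q/y₂ = 3.73/2.03 = 1.84 m/s.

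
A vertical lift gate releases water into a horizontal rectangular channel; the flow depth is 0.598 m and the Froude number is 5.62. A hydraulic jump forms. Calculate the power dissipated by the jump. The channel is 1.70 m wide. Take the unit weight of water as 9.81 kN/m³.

P = 734 kW

Fr₁ = 5.62 (given).
Conjugate-depth relation: y₂/y₁ = ½[√(1 + 8Fr₁²) − 1] = ½[√253.7 − 1] = 7.46.
y₂ = 7.46 × 0.598 = 4.46 m.
Head loss: ΔE = (y₂ − y₁)³/(4y₁y₂) = (4.46 − 0.598)³/(4×0.598×4.46) = 57.7/10.7 = 5.41 m.
V₁ = Fr₁·√(g·y₁) = 5.62×√(9.81×0.598) = 13.6 m/s; q = V₁·y₁ = 8.14 m²/s. Q = q·b = 8.14 × 1.70 = 13.8 m³/s. P = γ·Q·ΔE = 9.81 × 13.8 × 5.41 = 734 kW.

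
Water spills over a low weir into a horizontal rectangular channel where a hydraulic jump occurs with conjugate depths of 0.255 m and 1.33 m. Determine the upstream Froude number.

Fr₁ = 4.03

For a rectangular channel the momentum equation gives q² = ½·g·y₁·y₂·(y₁ + y₂) = ½×9.81×0.255×1.33×1.58 = 2.64.
q = √2.64 = 1.62 m²/s.
V₁ = q/y₁ = 6.37 m/s; Fr₁ = V₁/√(g·y₁) = 4.03.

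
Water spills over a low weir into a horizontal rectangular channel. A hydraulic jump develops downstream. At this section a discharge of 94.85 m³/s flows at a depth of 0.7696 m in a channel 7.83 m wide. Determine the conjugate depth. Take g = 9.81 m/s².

y₂ = 5.862 m

q = Q/b = 94.85/7.83 = 12.11 m²/s; V₁ = q/y₁ = 15.74 m/s. Fr₁ = V₁/√(g·y₁) = 5.729.
Sequent-depth ratio: y₂/y₁ = ½[√(1 + 8Fr₁²) − 1] = ½[√263.53 − 1] = 7.617.
y₂ = 7.617 × 0.7696 = 5.862 m.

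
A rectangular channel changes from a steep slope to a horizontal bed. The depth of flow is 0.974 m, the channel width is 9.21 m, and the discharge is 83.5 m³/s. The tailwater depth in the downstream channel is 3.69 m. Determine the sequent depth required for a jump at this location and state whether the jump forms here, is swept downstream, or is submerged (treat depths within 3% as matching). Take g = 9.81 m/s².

y₂ = 3.69 m; the jump forms here

q = Q/b = 83.5/9.21 = 9.07 m²/s; V₁ = q/y₁ = 9.31 m/s. Fr₁ = V₁/√(g·y₁) = 3.01.
Sequent-depth ratio: y₂/y₁ = ½[√(1 + 8Fr₁²) − 1] = ½[√73.54 − 1] = 3.79.
y₂ = 3.79 × 0.974 = 3.69 m.
Tailwater y_tw = 3.69 m: y_tw ≈ y₂, so the jump forms here.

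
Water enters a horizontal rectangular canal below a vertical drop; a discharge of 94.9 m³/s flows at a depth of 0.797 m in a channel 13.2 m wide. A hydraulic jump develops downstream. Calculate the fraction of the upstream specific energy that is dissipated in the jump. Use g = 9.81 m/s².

q = Q/b = 94.9/13.2 = 7.19 m²/s; V₁ = q/y₁ = 9.02 m/s. Fr₁ = V₁/√(g·y₁) = 3.23.
Sequent-depth ratio: y₂/y₁ = ½[√(1 + 8Fr₁²) − 1] = ½[√84.26 − 1] = 4.09.
y₂ = 4.09 × 0.797 = 3.26 m.
E₁ = y₁ + V₁²/2g = 4.94 m. ΔE = (y₂ − y₁)³/(4y₁y₂) = 1.44 m. ΔE/E₁ = 1.44/4.94 = 0.291.

ΔE/E₁ = 0.291 (29.1%)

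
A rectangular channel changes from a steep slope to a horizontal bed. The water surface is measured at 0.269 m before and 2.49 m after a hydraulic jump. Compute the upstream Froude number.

For a rectangular channel the momentum equation gives q² = ½·g·y₁·y₂·(y₁ + y₂) = ½×9.81×0.269×2.49×2.76 = 9.06.
q = √9.06 = 3.01 m²/s.
V₁ = q/y₁ = 11.2 m/s; Fr₁ = V₁/√(g·y₁) = 6.89.

Fr₁ = 6.89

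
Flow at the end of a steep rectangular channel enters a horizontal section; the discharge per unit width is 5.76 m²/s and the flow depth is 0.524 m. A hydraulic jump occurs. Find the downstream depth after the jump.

V₁ = q/y₁ = 5.76/0.524 = 11.0 m/s. Fr₁ = V₁/√(g·y₁) = 11.0/√(9.81×0.524) = 4.85.
From the momentum equation for a rectangular channel, y₂/y₁ = ½[√(1 + 8Fr₁²) − 1] = ½[√189.0 − 1] = 6.37.
y₂ = 6.37 × 0.524 = 3.34 m.

y₂ = 3.34 m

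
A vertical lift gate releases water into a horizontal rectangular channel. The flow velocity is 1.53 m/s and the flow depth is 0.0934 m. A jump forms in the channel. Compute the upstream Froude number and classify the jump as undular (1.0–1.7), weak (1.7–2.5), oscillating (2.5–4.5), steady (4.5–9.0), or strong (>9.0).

Fr₁ = 1.60; undular jump

Fr₁ = V₁/√(g·y₁) = 1.53/√(9.81×0.0934) = 1.60.
Fr₁ = 1.60 lies in the undular range.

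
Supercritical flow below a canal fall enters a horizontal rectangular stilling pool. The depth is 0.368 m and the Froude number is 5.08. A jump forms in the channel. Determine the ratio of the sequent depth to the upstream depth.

y₂/y₁ = 6.70

Fr₁ = 5.08 (given).
From the momentum equation for a rectangular channel, y₂/y₁ = ½[√(1 + 8Fr₁²) − 1] = ½[√207.5 − 1] = 6.70.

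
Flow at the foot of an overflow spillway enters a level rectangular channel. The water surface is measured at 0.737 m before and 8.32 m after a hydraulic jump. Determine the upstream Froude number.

Fr₁ = 8.33

For a rectangular channel the momentum equation gives q² = ½·g·y₁·y₂·(y₁ + y₂) = ½×9.81×0.737×8.32×9.06 = 272.
q = √272 = 16.5 m²/s.
V₁ = q/y₁ = 22.4 m/s; Fr₁ = V₁/√(g·y₁) = 8.33.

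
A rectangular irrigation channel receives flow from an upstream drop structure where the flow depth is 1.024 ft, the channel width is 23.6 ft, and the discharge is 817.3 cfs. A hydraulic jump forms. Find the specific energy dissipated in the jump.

q = Q/b = 817.3/23.6 = 34.63 ft²/s; V₁ = q/y₁ = 33.82 ft/s. Fr₁ = V₁/√(g·y₁) = 5.890.
Bélanger equation: y₂/y₁ = ½[√(1 + 8Fr₁²) − 1] = ½[√278.51 − 1] = 7.844.
y₂ = 7.844 × 1.024 = 8.033 ft.
V₂ = q/y₂ = 34.63/8.033 = 4.311 ft/s. E₁ = y₁ + V₁²/2g = 18.78 ft; E₂ = y₂ + V₂²/2g = 8.321 ft. ΔE = E₁ − E₂ = 10.46 ft.

ΔE = 10.46 ft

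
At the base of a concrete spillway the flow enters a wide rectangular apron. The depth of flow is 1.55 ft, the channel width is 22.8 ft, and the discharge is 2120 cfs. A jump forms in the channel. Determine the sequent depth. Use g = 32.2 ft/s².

q = Q/b = 2120/22.8 = 93.0 ft²/s; V₁ = q/y₁ = 60.0 ft/s. Fr₁ = V₁/√(g·y₁) = 8.49.
By Bélanger, y₂/y₁ = ½[√(1 + 8Fr₁²) − 1] = ½[√577.8 − 1] = 11.5.
y₂ = 11.5 × 1.55 = 17.9 ft.

y₂ = 17.9 ft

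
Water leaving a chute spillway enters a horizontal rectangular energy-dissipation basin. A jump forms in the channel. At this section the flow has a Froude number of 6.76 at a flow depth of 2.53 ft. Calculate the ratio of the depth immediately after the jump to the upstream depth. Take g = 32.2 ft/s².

y₂/y₁ = 9.07

Fr₁ = 6.76 (given).
By Bélanger, y₂/y₁ = ½[√(1 + 8Fr₁²) − 1] = ½[√366.6 − 1] = 9.07.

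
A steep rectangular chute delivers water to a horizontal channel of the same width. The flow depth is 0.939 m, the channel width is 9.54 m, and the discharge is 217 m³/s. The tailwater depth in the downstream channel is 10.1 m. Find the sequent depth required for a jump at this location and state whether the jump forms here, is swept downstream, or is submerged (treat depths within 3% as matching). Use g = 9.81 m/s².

y₂ = 10.1 m; the jump forms here

q = Q/b = 217/9.54 = 22.7 m²/s; V₁ = q/y₁ = 24.2 m/s. Fr₁ = V₁/√(g·y₁) = 7.98.
Bélanger equation: y₂/y₁ = ½[√(1 + 8Fr₁²) − 1] = ½[√510.6 − 1] = 10.8.
y₂ = 10.8 × 0.939 = 10.1 m.
Tailwater y_tw = 10.1 m: y_tw ≈ y₂, so the jump forms here.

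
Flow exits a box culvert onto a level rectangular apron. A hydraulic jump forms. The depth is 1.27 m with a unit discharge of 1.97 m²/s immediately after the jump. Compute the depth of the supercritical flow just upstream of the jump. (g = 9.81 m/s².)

y₁ = 0.378 m

V₂ = q/y₂ = 1.97/1.27 = 1.55 m/s; Fr₂ = V₂/√(g·y₂) = 0.439.
Applying the sequent-depth relation in reverse, y₁/y₂ = ½[√(1 + 8Fr₂²) − 1] = ½[√2.545 − 1] = 0.298.
y₁ = 0.298 × 1.27 = 0.378 m.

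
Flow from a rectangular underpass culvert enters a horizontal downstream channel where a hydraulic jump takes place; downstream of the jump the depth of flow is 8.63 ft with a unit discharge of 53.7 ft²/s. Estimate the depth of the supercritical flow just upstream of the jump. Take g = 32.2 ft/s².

V₂ = q/y₂ = 53.7/8.63 = 6.22 ft/s; Fr₂ = V₂/√(g·y₂) = 0.373.
From the momentum equation (using Fr₂), y₁/y₂ = ½[√(1 + 8Fr₂²) − 1] = ½[√2.115 − 1] = 0.227.
y₁ = 0.227 × 8.63 = 1.96 ft.

y₁ = 1.96 ft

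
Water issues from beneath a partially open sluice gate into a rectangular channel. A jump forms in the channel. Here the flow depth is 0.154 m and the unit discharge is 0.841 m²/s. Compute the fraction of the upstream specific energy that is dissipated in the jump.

V₁ = q/y₁ = 0.841/0.154 = 5.46 m/s. Fr₁ = V₁/√(g·y₁) = 5.46/√(9.81×0.154) = 4.44.
Sequent-depth ratio: y₂/y₁ = ½[√(1 + 8Fr₁²) − 1] = ½[√158.9 − 1] = 5.80.
y₂ = 5.80 × 0.154 = 0.894 m.
E₁ = y₁ + V₁²/2g = 1.67 m. ΔE = (y₂ − y₁)³/(4y₁y₂) = 0.735 m. ΔE/E₁ = 0.735/1.67 = 0.439.

ΔE/E₁ = 0.439 (43.9%)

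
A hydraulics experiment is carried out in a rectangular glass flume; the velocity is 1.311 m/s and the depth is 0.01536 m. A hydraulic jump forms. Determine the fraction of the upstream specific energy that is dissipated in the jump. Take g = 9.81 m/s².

Fr₁ = V₁/√(g·y₁) = 1.311/√(9.81×0.01536) = 3.377.
By Bélanger, y₂/y₁ = ½[√(1 + 8Fr₁²) − 1] = ½[√92.250 − 1] = 4.302.
y₂ = 4.302 × 0.01536 = 0.06608 m.
E₁ = y₁ + V₁²/2g = 0.1030 m. ΔE = (y₂ − y₁)³/(4y₁y₂) = 0.03214 m. ΔE/E₁ = 0.03214/0.1030 = 0.312.

ΔE/E₁ = 0.312 (31.2%)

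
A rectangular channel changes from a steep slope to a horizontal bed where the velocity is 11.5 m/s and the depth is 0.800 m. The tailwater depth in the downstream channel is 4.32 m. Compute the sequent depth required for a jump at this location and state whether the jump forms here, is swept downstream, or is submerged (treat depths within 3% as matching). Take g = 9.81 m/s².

y₂ = 4.26 m; the jump forms here

Fr₁ = V₁/√(g·y₁) = 11.5/√(9.81×0.800) = 4.11.
Sequent-depth ratio: y₂/y₁ = ½[√(1 + 8Fr₁²) − 1] = ½[√135.8 − 1] = 5.33.
y₂ = 5.33 × 0.800 = 4.26 m.
Tailwater y_tw = 4.32 m: y_tw ≈ y₂, so the jump forms here.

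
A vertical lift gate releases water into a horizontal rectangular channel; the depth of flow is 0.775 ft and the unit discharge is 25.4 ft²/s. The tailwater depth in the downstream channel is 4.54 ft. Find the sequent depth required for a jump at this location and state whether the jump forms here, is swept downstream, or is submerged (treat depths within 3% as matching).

V₁ = q/y₁ = 25.4/0.775 = 32.8 ft/s. Fr₁ = V₁/√(g·y₁) = 32.8/√(32.2×0.775) = 6.56.
Sequent-depth ratio: y₂/y₁ = ½[√(1 + 8Fr₁²) − 1] = ½[√345.3 − 1] = 8.79.
y₂ = 8.79 × 0.775 = 6.81 ft.
Tailwater y_tw = 4.54 ft: y_tw < y₂, so the jump is swept downstream.

y₂ = 6.81 ft; the jump is swept downstream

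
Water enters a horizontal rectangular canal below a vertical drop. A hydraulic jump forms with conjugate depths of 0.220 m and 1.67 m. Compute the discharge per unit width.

For a rectangular channel the momentum equation gives q² = ½·g·y₁·y₂·(y₁ + y₂) = ½×9.81×0.220×1.67×1.89 = 3.41.
q = √3.41 = 1.85 m²/s.

q = 1.85 m²/s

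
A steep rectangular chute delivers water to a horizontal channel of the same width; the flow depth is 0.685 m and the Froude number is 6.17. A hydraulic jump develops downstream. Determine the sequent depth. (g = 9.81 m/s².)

y₂ = 5.64 m

Fr₁ = 6.17 (given).
Bélanger equation: y₂/y₁ = ½[√(1 + 8Fr₁²) − 1] = ½[√305.6 − 1] = 8.24.
y₂ = 8.24 × 0.685 = 5.64 m.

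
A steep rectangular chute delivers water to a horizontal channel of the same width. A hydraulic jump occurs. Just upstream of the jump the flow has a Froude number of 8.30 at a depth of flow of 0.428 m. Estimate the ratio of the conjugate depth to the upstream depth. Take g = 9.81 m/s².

y₂/y₁ = 11.2

Fr₁ = 8.30 (given).
Conjugate-depth relation: y₂/y₁ = ½[√(1 + 8Fr₁²) − 1] = ½[√552.1 − 1] = 11.2.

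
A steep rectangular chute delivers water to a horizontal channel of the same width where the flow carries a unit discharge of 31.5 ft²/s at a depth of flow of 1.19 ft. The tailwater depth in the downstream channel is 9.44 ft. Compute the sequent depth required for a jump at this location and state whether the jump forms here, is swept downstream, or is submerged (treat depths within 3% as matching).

V₁ = q/y₁ = 31.5/1.19 = 26.5 ft/s. Fr₁ = V₁/√(g·y₁) = 26.5/√(32.2×1.19) = 4.28.
Bélanger equation: y₂/y₁ = ½[√(1 + 8Fr₁²) − 1] = ½[√147.3 − 1] = 5.57.
y₂ = 5.57 × 1.19 = 6.63 ft.
Tailwater y_tw = 9.44 ft: y_tw > y₂, so the jump is submerged.

y₂ = 6.63 ft; the jump is submerged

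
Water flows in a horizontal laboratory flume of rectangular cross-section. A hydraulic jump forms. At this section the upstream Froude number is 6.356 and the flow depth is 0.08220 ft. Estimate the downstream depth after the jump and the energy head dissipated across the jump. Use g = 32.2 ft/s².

y₂ = 0.6989 ft; ΔE = 1.021 ft

Fr₁ = 6.356 (given).
Bélanger equation: y₂/y₁ = ½[√(1 + 8Fr₁²) − 1] = ½[√324.19 − 1] = 8.503.
y₂ = 8.503 × 0.08220 = 0.6989 ft.
V₁ = Fr₁·√(g·y₁) = 6.356×√(32.2×0.08220) = 10.34 ft/s; q = V₁·y₁ = 0.8500 ft²/s. V₂ = q/y₂ = 0.8500/0.6989 = 1.216 ft/s. E₁ = y₁ + V₁²/2g = 1.743 ft; E₂ = y₂ + V₂²/2g = 0.7219 ft. ΔE = E₁ − E₂ = 1.021 ft.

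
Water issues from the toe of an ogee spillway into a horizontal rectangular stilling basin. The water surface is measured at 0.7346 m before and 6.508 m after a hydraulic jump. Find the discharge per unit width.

For a rectangular channel the momentum equation gives q² = ½·g·y₁·y₂·(y₁ + y₂) = ½×9.81×0.7346×6.508×7.243 = 169.8.
q = √169.8 = 13.03 m²/s.

q = 13.03 m²/s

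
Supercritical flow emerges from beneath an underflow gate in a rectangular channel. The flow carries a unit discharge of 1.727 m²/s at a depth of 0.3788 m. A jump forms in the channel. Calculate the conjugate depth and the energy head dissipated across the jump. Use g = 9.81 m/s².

V₁ = q/y₁ = 1.727/0.3788 = 4.559 m/s. Fr₁ = V₁/√(g·y₁) = 4.559/√(9.81×0.3788) = 2.365.
Sequent-depth ratio: y₂/y₁ = ½[√(1 + 8Fr₁²) − 1] = ½[√45.748 − 1] = 2.882.
y₂ = 2.882 × 0.3788 = 1.092 m.
V₂ = q/y₂ = 1.727/1.092 = 1.582 m/s. E₁ = y₁ + V₁²/2g = 1.438 m; E₂ = y₂ + V₂²/2g = 1.219 m. ΔE = E₁ − E₂ = 0.2190 m.

y₂ = 1.092 m; ΔE = 0.2190 m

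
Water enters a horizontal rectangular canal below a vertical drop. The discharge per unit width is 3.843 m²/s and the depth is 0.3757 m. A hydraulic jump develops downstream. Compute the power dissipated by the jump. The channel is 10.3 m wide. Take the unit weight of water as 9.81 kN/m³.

V₁ = q/y₁ = 3.843/0.3757 = 10.23 m/s. Fr₁ = V₁/√(g·y₁) = 10.23/√(9.81×0.3757) = 5.328.
From the momentum equation for a rectangular channel, y₂/y₁ = ½[√(1 + 8Fr₁²) − 1] = ½[√228.11 − 1] = 7.052.
y₂ = 7.052 × 0.3757 = 2.649 m.
Head loss: ΔE = (y₂ − y₁)³/(4y₁y₂) = (2.649 − 0.3757)³/(4×0.3757×2.649) = 11.75/3.981 = 2.952 m.
Q = q·b = 3.843 × 10.3 = 39.58 m³/s. P = γ·Q·ΔE = 9.81 × 39.58 × 2.952 = 1146 kW.

P = 1146 kW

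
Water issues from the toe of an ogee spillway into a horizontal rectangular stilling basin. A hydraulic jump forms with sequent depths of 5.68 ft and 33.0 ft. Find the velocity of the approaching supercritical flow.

For a rectangular channel the momentum equation gives q² = ½·g·y₁·y₂·(y₁ + y₂) = ½×32.2×5.68×33.0×38.7 = 116728.
q = √116728 = 342 ft²/s.
V₁ = q/y₁ = 342/5.68 = 60.2 ft/s.

V₁ = 60.2 ft/s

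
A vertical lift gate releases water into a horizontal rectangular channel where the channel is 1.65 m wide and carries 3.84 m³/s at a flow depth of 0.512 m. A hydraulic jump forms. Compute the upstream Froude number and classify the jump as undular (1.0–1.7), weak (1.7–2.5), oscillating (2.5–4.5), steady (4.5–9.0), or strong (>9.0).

q = Q/b = 3.84/1.65 = 2.33 m²/s; V₁ = q/y₁ = 4.55 m/s. Fr₁ = V₁/√(g·y₁) = 2.03.
Fr₁ = 2.03 lies in the weak range.

Fr₁ = 2.03; weak jump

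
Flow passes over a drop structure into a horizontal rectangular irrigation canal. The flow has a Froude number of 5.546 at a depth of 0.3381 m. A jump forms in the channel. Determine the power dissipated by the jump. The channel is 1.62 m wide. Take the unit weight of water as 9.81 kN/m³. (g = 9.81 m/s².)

Fr₁ = 5.546 (given).
From the momentum equation for a rectangular channel, y₂/y₁ = ½[√(1 + 8Fr₁²) − 1] = ½[√247.06 − 1] = 7.359.
y₂ = 7.359 × 0.3381 = 2.488 m.
V₁ = Fr₁·√(g·y₁) = 5.546×√(9.81×0.3381) = 10.10 m/s; q = V₁·y₁ = 3.415 m²/s. V₂ = q/y₂ = 3.415/2.488 = 1.372 m/s. E₁ = y₁ + V₁²/2g = 5.538 m; E₂ = y₂ + V₂²/2g = 2.584 m. ΔE = E₁ − E₂ = 2.954 m.
Q = q·b = 3.415 × 1.62 = 5.532 m³/s. P = γ·Q·ΔE = 9.81 × 5.532 × 2.954 = 160.3 kW.

P = 160.3 kW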